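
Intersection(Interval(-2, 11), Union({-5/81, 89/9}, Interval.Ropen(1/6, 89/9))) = Union({-5/81}, Interval(1/6, 89/9))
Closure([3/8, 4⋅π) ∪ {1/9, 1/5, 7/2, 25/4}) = {1/9, 1/5} ∪ [3/8, 4⋅π]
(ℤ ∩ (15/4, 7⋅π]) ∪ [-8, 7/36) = [-8, 7/36) ∪ {4, 5, …, 21}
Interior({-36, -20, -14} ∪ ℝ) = ℝ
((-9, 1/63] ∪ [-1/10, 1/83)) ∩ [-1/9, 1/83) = [-1/9, 1/83)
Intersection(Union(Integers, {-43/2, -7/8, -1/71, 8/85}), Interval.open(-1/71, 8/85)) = Range(0, 1, 1)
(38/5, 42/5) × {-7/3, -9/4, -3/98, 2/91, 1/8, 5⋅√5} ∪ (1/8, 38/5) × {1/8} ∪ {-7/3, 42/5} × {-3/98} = ({-7/3, 42/5} × {-3/98}) ∪ ((1/8, 38/5) × {1/8}) ∪ ((38/5, 42/5) × {-7/3, -9/4, -3/98, 2/91, 1/8, 5⋅√5})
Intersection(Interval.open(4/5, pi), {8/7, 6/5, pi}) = {8/7, 6/5}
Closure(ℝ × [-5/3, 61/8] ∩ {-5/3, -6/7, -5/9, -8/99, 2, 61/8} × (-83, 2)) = {-5/3, -6/7, -5/9, -8/99, 2, 61/8} × [-5/3, 2]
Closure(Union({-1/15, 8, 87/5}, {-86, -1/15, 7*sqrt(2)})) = {-86, -1/15, 8, 87/5, 7*sqrt(2)}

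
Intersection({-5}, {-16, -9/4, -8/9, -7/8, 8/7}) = EmptySet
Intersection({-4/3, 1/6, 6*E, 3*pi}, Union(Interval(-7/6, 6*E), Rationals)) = {-4/3, 1/6, 6*E, 3*pi}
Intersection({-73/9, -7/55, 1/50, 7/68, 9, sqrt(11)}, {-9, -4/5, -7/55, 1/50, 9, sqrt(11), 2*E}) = {-7/55, 1/50, 9, sqrt(11)}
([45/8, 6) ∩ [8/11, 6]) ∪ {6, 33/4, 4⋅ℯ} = [45/8, 6] ∪ {33/4, 4⋅ℯ}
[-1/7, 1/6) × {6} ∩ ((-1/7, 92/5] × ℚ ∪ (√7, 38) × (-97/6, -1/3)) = (-1/7, 1/6) × {6}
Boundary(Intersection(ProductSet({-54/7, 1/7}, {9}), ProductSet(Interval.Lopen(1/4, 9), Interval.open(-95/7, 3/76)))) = EmptySet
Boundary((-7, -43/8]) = {-7, -43/8}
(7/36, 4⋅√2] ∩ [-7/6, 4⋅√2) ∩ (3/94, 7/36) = ∅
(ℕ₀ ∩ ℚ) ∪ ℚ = ℚ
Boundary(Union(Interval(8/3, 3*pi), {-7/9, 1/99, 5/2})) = {-7/9, 1/99, 5/2, 8/3, 3*pi}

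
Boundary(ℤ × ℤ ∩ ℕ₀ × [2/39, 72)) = ℕ₀ × {1, 2, …, 71}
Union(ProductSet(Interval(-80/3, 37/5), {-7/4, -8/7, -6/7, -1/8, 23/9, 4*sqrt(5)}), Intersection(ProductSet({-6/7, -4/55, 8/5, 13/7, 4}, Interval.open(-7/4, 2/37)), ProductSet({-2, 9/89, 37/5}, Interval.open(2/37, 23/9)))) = ProductSet(Interval(-80/3, 37/5), {-7/4, -8/7, -6/7, -1/8, 23/9, 4*sqrt(5)})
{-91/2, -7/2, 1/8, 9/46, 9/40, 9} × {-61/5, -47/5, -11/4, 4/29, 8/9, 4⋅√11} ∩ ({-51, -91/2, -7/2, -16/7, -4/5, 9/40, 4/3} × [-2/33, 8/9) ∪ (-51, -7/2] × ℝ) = ({-91/2, -7/2, 9/40} × {4/29}) ∪ ({-91/2, -7/2} × {-61/5, -47/5, -11/4, 4/29, 8/9, 4⋅√11})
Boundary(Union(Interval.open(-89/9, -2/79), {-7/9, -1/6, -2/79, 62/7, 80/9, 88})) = {-89/9, -2/79, 62/7, 80/9, 88}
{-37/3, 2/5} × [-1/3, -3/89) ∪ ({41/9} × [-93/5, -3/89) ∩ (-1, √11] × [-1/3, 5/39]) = {-37/3, 2/5} × [-1/3, -3/89)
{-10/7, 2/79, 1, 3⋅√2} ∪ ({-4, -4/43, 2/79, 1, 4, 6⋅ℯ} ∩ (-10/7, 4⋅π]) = {-10/7, -4/43, 2/79, 1, 4, 3⋅√2}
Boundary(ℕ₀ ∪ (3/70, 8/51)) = {3/70, 8/51} ∪ (ℕ₀ \ (3/70, 8/51))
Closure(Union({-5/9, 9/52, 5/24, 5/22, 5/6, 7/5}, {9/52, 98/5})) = {-5/9, 9/52, 5/24, 5/22, 5/6, 7/5, 98/5}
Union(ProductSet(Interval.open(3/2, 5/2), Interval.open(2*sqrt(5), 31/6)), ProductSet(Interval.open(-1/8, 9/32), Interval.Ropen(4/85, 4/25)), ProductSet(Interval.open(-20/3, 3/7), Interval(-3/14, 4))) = Union(ProductSet(Interval.open(-20/3, 3/7), Interval(-3/14, 4)), ProductSet(Interval.open(3/2, 5/2), Interval.open(2*sqrt(5), 31/6)))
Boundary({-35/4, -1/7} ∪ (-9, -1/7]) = {-9, -1/7}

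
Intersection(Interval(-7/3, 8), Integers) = Range(-2, 9, 1)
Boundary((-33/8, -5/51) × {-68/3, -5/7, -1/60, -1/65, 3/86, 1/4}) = [-33/8, -5/51] × {-68/3, -5/7, -1/60, -1/65, 3/86, 1/4}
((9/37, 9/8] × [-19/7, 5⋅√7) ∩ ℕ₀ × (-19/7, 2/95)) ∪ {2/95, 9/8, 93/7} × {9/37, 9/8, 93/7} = ({2/95, 9/8, 93/7} × {9/37, 9/8, 93/7}) ∪ ({1} × (-19/7, 2/95))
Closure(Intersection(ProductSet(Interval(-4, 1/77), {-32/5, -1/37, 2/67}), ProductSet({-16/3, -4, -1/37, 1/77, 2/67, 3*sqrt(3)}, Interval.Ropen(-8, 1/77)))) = ProductSet({-4, -1/37, 1/77}, {-32/5, -1/37})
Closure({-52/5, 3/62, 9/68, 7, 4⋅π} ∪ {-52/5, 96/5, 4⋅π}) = {-52/5, 3/62, 9/68, 7, 96/5, 4⋅π}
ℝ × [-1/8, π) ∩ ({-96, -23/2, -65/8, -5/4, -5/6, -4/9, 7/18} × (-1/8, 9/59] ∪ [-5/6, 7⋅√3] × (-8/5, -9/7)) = {-96, -23/2, -65/8, -5/4, -5/6, -4/9, 7/18} × (-1/8, 9/59]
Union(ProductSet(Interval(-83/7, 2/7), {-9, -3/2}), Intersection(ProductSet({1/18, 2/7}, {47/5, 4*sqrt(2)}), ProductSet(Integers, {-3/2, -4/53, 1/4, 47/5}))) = ProductSet(Interval(-83/7, 2/7), {-9, -3/2})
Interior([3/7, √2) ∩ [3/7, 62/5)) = (3/7, √2)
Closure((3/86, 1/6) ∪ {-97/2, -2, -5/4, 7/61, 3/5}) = {-97/2, -2, -5/4, 3/5} ∪ [3/86, 1/6]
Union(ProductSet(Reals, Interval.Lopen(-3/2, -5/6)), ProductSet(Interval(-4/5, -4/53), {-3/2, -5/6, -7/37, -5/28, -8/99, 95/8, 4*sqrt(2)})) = Union(ProductSet(Interval(-4/5, -4/53), {-3/2, -5/6, -7/37, -5/28, -8/99, 95/8, 4*sqrt(2)}), ProductSet(Reals, Interval.Lopen(-3/2, -5/6)))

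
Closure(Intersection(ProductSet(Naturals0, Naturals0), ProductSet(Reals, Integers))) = ProductSet(Naturals0, Naturals0)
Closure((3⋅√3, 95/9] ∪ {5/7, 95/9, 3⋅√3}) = {5/7} ∪ [3⋅√3, 95/9]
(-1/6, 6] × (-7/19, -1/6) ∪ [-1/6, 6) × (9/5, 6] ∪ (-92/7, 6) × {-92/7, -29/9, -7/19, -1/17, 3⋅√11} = ([-1/6, 6) × (9/5, 6]) ∪ ((-1/6, 6] × (-7/19, -1/6)) ∪ ((-92/7, 6) × {-92/7, -29/9, -7/19, -1/17, 3⋅√11})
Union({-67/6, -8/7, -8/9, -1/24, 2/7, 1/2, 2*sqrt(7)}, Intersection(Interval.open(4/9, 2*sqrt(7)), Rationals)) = Union({-67/6, -8/7, -8/9, -1/24, 2/7, 2*sqrt(7)}, Intersection(Interval.open(4/9, 2*sqrt(7)), Rationals))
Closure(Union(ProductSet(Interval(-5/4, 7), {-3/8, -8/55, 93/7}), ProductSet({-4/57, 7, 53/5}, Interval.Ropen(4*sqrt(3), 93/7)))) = Union(ProductSet({-4/57, 7, 53/5}, Interval(4*sqrt(3), 93/7)), ProductSet(Interval(-5/4, 7), {-3/8, -8/55, 93/7}))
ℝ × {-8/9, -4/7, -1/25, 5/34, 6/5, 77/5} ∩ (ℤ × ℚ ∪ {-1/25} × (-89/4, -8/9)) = ℤ × {-8/9, -4/7, -1/25, 5/34, 6/5, 77/5}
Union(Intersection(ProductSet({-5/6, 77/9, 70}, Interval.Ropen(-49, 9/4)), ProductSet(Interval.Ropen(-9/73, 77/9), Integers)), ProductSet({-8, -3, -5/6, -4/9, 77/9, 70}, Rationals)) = ProductSet({-8, -3, -5/6, -4/9, 77/9, 70}, Rationals)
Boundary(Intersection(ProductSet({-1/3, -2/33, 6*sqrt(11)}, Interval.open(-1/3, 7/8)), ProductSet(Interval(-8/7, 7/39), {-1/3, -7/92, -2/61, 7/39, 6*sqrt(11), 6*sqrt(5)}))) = ProductSet({-1/3, -2/33}, {-7/92, -2/61, 7/39})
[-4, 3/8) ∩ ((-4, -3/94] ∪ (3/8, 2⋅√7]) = (-4, -3/94]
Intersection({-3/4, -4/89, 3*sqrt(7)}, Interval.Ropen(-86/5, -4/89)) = {-3/4}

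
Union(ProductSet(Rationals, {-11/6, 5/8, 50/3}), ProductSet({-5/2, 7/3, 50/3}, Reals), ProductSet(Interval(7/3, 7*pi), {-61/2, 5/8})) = Union(ProductSet({-5/2, 7/3, 50/3}, Reals), ProductSet(Interval(7/3, 7*pi), {-61/2, 5/8}), ProductSet(Rationals, {-11/6, 5/8, 50/3}))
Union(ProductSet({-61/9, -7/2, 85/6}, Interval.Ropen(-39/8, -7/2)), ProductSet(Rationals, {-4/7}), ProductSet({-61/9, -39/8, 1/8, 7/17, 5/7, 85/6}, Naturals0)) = Union(ProductSet({-61/9, -7/2, 85/6}, Interval.Ropen(-39/8, -7/2)), ProductSet({-61/9, -39/8, 1/8, 7/17, 5/7, 85/6}, Naturals0), ProductSet(Rationals, {-4/7}))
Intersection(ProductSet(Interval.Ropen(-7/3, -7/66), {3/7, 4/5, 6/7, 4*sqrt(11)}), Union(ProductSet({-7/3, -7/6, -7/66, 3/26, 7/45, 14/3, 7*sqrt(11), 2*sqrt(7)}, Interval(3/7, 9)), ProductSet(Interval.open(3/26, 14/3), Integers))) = ProductSet({-7/3, -7/6}, {3/7, 4/5, 6/7})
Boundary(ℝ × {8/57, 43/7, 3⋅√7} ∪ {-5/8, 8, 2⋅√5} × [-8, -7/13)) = (ℝ × {8/57, 43/7, 3⋅√7}) ∪ ({-5/8, 8, 2⋅√5} × [-8, -7/13])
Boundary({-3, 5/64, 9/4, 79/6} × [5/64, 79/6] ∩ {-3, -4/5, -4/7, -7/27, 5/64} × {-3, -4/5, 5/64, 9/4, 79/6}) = {-3, 5/64} × {5/64, 9/4, 79/6}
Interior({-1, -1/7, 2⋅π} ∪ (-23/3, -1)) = (-23/3, -1)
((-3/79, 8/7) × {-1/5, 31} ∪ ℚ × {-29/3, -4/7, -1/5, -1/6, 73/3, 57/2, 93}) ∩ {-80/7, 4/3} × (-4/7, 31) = {-80/7, 4/3} × {-1/5, -1/6, 73/3, 57/2}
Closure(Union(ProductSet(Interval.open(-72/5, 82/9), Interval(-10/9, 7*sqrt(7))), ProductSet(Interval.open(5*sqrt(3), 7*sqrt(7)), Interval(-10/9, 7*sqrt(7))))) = ProductSet(Interval(-72/5, 7*sqrt(7)), Interval(-10/9, 7*sqrt(7)))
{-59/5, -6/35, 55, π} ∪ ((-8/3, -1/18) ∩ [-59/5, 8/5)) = {-59/5, 55, π} ∪ (-8/3, -1/18)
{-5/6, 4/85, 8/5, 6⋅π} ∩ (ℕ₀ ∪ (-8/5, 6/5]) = {-5/6, 4/85}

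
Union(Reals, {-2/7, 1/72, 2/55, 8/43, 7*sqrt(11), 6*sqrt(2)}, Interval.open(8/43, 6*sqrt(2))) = Interval(-oo, oo)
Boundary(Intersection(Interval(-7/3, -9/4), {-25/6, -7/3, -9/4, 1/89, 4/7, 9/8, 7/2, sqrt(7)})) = {-7/3, -9/4}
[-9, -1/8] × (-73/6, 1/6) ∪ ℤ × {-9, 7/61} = (ℤ × {-9, 7/61}) ∪ ([-9, -1/8] × (-73/6, 1/6))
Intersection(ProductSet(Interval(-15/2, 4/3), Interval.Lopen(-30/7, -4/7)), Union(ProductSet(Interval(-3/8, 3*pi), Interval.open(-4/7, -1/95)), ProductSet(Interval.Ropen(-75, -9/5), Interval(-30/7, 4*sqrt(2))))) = ProductSet(Interval.Ropen(-15/2, -9/5), Interval.Lopen(-30/7, -4/7))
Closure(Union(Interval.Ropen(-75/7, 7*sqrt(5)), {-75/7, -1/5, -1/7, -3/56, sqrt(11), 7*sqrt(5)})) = Interval(-75/7, 7*sqrt(5))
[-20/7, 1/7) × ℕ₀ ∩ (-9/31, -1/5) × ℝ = (-9/31, -1/5) × ℕ₀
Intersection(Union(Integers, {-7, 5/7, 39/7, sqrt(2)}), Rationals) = Union({5/7, 39/7}, Integers)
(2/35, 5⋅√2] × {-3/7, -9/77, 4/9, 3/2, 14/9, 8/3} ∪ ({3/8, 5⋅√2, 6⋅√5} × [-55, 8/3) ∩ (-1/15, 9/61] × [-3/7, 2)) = (2/35, 5⋅√2] × {-3/7, -9/77, 4/9, 3/2, 14/9, 8/3}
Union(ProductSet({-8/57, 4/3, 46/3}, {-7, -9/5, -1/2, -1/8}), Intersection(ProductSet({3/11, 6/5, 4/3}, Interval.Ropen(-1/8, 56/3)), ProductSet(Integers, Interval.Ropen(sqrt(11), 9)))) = ProductSet({-8/57, 4/3, 46/3}, {-7, -9/5, -1/2, -1/8})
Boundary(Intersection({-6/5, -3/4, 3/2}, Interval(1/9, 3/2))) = {3/2}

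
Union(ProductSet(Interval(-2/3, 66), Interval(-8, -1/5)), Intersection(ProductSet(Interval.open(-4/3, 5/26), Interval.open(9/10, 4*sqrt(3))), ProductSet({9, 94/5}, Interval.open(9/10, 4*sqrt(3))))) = ProductSet(Interval(-2/3, 66), Interval(-8, -1/5))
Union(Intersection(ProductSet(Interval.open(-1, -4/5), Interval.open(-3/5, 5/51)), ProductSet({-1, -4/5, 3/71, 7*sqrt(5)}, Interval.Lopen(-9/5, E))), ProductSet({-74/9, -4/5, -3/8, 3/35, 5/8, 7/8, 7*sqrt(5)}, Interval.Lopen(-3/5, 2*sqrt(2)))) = ProductSet({-74/9, -4/5, -3/8, 3/35, 5/8, 7/8, 7*sqrt(5)}, Interval.Lopen(-3/5, 2*sqrt(2)))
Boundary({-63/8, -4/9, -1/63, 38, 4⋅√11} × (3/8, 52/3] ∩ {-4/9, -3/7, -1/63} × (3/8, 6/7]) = {-4/9, -1/63} × [3/8, 6/7]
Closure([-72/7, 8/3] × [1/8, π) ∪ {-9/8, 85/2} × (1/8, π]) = ({-9/8, 85/2} × (1/8, π]) ∪ ({-72/7, 8/3, 85/2} × [1/8, π]) ∪ ([-72/7, 8/3] × [1/8, π)) ∪ (([-72/7, 8/3] ∪ {85/2}) × {1/8, π})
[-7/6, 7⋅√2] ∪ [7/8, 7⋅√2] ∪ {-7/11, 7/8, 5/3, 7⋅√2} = [-7/6, 7⋅√2]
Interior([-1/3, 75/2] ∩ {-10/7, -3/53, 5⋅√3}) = ∅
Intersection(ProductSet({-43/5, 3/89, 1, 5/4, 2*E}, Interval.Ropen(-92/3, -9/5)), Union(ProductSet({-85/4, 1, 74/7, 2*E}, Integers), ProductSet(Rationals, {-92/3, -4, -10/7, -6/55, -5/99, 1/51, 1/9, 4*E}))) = Union(ProductSet({1, 2*E}, Range(-30, -1, 1)), ProductSet({-43/5, 3/89, 1, 5/4}, {-92/3, -4}))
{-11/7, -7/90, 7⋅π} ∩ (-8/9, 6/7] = {-7/90}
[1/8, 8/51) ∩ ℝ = [1/8, 8/51)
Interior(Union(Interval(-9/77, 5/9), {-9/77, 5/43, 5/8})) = Interval.open(-9/77, 5/9)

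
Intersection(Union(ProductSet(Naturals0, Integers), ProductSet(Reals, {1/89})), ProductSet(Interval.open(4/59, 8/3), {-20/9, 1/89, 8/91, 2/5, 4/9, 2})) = Union(ProductSet(Interval.open(4/59, 8/3), {1/89}), ProductSet(Range(1, 3, 1), {2}))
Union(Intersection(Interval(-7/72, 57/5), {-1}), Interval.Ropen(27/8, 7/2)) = Interval.Ropen(27/8, 7/2)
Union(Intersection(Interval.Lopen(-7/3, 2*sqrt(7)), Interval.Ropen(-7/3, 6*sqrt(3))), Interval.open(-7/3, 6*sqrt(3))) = Interval.open(-7/3, 6*sqrt(3))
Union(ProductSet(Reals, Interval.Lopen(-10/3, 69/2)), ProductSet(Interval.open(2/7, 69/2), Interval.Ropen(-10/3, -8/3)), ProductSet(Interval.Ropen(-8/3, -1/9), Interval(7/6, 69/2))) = Union(ProductSet(Interval.open(2/7, 69/2), Interval.Ropen(-10/3, -8/3)), ProductSet(Reals, Interval.Lopen(-10/3, 69/2)))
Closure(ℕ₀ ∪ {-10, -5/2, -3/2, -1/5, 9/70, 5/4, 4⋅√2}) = {-10, -5/2, -3/2, -1/5, 9/70, 5/4, 4⋅√2} ∪ ℕ₀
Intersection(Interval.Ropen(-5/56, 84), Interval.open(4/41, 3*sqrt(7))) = Interval.open(4/41, 3*sqrt(7))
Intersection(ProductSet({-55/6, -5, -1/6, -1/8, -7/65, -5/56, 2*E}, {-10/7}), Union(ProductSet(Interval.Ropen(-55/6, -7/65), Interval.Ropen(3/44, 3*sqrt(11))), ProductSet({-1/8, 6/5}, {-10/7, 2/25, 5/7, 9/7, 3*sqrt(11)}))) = ProductSet({-1/8}, {-10/7})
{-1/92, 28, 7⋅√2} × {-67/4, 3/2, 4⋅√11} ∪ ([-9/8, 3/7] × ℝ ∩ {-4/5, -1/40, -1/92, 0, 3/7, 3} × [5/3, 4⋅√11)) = ({-4/5, -1/40, -1/92, 0, 3/7} × [5/3, 4⋅√11)) ∪ ({-1/92, 28, 7⋅√2} × {-67/4, 3/2, 4⋅√11})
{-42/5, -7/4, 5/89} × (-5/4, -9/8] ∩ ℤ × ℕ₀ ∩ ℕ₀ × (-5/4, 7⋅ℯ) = ∅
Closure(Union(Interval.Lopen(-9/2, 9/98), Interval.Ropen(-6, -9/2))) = Interval(-6, 9/98)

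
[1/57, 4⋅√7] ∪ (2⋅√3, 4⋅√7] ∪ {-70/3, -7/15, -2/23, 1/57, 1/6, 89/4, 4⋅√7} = {-70/3, -7/15, -2/23, 89/4} ∪ [1/57, 4⋅√7]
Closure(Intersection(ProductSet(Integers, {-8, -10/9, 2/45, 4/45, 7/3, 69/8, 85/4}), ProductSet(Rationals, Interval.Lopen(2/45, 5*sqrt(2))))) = ProductSet(Integers, {4/45, 7/3})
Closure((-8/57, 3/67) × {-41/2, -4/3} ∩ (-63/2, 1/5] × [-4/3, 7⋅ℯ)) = [-8/57, 3/67] × {-4/3}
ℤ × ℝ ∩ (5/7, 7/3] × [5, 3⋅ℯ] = {1, 2} × [5, 3⋅ℯ]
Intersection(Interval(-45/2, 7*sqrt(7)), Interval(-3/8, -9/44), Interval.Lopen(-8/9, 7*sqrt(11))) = Interval(-3/8, -9/44)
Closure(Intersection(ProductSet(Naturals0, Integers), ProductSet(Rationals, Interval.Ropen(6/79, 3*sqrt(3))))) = ProductSet(Naturals0, Range(1, 6, 1))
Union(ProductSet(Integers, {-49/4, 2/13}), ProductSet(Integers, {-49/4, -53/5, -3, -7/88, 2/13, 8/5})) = ProductSet(Integers, {-49/4, -53/5, -3, -7/88, 2/13, 8/5})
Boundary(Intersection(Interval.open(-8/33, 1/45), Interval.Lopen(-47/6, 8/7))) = {-8/33, 1/45}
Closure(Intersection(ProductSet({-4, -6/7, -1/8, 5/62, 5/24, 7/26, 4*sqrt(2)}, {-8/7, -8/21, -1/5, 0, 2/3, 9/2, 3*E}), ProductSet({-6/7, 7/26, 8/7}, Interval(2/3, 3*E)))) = ProductSet({-6/7, 7/26}, {2/3, 9/2, 3*E})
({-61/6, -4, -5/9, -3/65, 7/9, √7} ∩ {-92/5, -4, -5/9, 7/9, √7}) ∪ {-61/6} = {-61/6, -4, -5/9, 7/9, √7}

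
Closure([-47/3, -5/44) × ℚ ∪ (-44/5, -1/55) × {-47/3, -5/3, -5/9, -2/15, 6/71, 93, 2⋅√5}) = ([-47/3, -5/44] × ℝ) ∪ ([-44/5, -1/55] × {-47/3, -5/3, -5/9, -2/15, 6/71, 93, 2⋅√5})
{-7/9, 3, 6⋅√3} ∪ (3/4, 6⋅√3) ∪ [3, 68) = {-7/9} ∪ (3/4, 68)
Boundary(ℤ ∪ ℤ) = ℤ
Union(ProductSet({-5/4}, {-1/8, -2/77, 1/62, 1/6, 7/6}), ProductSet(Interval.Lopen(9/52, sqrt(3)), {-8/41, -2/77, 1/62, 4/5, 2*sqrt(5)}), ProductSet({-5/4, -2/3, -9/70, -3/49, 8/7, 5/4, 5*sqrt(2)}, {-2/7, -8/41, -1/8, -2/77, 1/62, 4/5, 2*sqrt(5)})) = Union(ProductSet({-5/4}, {-1/8, -2/77, 1/62, 1/6, 7/6}), ProductSet({-5/4, -2/3, -9/70, -3/49, 8/7, 5/4, 5*sqrt(2)}, {-2/7, -8/41, -1/8, -2/77, 1/62, 4/5, 2*sqrt(5)}), ProductSet(Interval.Lopen(9/52, sqrt(3)), {-8/41, -2/77, 1/62, 4/5, 2*sqrt(5)}))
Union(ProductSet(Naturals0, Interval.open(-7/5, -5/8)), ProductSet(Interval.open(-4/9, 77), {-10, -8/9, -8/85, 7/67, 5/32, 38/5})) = Union(ProductSet(Interval.open(-4/9, 77), {-10, -8/9, -8/85, 7/67, 5/32, 38/5}), ProductSet(Naturals0, Interval.open(-7/5, -5/8)))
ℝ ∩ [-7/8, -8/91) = [-7/8, -8/91)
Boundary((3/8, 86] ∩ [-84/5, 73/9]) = {3/8, 73/9}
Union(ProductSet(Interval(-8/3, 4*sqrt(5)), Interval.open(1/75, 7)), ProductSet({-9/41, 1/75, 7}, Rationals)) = Union(ProductSet({-9/41, 1/75, 7}, Rationals), ProductSet(Interval(-8/3, 4*sqrt(5)), Interval.open(1/75, 7)))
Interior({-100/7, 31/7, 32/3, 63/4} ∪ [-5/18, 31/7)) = (-5/18, 31/7)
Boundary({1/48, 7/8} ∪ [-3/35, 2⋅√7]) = {-3/35, 2⋅√7}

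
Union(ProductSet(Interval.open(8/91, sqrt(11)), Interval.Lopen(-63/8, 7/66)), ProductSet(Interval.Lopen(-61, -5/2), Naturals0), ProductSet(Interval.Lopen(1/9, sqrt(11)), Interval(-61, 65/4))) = Union(ProductSet(Interval.Lopen(-61, -5/2), Naturals0), ProductSet(Interval.open(8/91, sqrt(11)), Interval.Lopen(-63/8, 7/66)), ProductSet(Interval.Lopen(1/9, sqrt(11)), Interval(-61, 65/4)))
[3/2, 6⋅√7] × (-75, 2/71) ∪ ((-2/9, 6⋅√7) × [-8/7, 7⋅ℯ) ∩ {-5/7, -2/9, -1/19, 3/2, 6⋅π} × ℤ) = ({-1/19, 3/2} × {-1, 0, …, 19}) ∪ ([3/2, 6⋅√7] × (-75, 2/71))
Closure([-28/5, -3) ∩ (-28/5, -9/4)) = [-28/5, -3]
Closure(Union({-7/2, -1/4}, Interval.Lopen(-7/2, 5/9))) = Interval(-7/2, 5/9)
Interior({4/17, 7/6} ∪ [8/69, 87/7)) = (8/69, 87/7)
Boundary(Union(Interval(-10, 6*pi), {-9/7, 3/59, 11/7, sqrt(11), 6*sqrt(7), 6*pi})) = {-10, 6*pi}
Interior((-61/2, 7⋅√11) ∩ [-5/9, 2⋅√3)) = (-5/9, 2⋅√3)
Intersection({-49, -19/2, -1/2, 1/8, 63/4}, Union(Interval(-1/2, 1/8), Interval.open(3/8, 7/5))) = {-1/2, 1/8}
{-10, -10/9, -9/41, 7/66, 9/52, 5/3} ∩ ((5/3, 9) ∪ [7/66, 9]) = {7/66, 9/52, 5/3}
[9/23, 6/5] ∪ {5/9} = [9/23, 6/5]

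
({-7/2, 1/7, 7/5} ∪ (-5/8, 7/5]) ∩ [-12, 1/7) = {-7/2} ∪ (-5/8, 1/7)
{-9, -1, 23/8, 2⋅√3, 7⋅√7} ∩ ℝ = {-9, -1, 23/8, 2⋅√3, 7⋅√7}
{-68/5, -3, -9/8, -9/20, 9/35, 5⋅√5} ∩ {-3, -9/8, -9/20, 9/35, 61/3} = {-3, -9/8, -9/20, 9/35}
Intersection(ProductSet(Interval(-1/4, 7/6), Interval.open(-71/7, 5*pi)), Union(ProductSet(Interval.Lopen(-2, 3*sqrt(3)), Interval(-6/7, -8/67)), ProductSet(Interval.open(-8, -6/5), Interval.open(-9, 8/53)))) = ProductSet(Interval(-1/4, 7/6), Interval(-6/7, -8/67))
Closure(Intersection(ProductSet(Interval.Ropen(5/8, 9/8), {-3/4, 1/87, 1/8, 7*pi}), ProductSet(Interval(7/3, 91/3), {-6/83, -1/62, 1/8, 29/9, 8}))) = EmptySet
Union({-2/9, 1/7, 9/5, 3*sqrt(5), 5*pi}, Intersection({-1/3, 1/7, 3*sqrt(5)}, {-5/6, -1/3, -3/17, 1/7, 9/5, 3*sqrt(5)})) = {-1/3, -2/9, 1/7, 9/5, 3*sqrt(5), 5*pi}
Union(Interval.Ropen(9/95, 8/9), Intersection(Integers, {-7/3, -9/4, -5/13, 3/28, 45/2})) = Interval.Ropen(9/95, 8/9)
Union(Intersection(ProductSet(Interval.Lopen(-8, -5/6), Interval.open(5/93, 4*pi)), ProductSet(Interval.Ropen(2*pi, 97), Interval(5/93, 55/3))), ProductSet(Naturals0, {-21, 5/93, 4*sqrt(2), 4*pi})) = ProductSet(Naturals0, {-21, 5/93, 4*sqrt(2), 4*pi})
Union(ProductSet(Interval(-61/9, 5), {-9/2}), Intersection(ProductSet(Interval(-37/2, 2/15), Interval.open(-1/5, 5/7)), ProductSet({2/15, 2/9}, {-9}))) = ProductSet(Interval(-61/9, 5), {-9/2})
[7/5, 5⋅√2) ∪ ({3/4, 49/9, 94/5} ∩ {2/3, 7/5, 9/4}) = [7/5, 5⋅√2)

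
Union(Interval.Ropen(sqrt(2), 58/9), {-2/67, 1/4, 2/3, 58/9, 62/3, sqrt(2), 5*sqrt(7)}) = Union({-2/67, 1/4, 2/3, 62/3, 5*sqrt(7)}, Interval(sqrt(2), 58/9))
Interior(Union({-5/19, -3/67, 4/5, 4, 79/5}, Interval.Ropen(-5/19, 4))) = Interval.open(-5/19, 4)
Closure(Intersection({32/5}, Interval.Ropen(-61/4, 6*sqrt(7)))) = {32/5}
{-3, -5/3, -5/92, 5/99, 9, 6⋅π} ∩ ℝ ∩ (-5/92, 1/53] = ∅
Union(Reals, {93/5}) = Reals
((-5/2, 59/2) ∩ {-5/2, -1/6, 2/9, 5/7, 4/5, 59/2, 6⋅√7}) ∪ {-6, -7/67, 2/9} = {-6, -1/6, -7/67, 2/9, 5/7, 4/5, 6⋅√7}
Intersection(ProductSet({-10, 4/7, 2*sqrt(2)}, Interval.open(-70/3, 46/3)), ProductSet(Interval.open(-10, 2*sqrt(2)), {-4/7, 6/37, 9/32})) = ProductSet({4/7}, {-4/7, 6/37, 9/32})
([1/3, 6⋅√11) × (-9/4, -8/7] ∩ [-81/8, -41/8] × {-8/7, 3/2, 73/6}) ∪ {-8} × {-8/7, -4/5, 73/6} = {-8} × {-8/7, -4/5, 73/6}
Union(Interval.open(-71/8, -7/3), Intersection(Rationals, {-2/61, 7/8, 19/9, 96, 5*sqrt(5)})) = Union({-2/61, 7/8, 19/9, 96}, Interval.open(-71/8, -7/3))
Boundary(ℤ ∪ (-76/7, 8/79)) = {-76/7, 8/79} ∪ (ℤ \ (-76/7, 8/79))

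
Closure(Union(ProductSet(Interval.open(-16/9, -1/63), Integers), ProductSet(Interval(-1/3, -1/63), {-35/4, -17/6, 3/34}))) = Union(ProductSet(Interval(-16/9, -1/63), Integers), ProductSet(Interval(-1/3, -1/63), {-35/4, -17/6, 3/34}))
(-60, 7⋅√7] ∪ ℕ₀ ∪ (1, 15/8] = (-60, 7⋅√7] ∪ ℕ₀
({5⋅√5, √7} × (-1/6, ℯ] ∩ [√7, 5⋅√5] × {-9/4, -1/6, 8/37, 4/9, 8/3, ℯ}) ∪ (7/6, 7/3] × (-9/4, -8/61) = ((7/6, 7/3] × (-9/4, -8/61)) ∪ ({5⋅√5, √7} × {8/37, 4/9, 8/3, ℯ})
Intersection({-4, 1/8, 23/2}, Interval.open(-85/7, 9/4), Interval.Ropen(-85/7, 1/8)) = {-4}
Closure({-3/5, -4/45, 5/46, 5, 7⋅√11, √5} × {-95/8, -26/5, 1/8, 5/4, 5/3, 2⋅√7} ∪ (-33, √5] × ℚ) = ([-33, √5] × ℝ) ∪ ({-3/5, -4/45, 5/46, 5, 7⋅√11, √5} × {-95/8, -26/5, 1/8, 5/4, 5/3, 2⋅√7})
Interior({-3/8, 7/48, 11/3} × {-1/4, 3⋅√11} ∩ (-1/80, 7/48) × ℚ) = ∅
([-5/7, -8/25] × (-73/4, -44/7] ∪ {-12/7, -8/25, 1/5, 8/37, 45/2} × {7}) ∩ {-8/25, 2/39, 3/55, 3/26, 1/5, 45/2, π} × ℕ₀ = {-8/25, 1/5, 45/2} × {7}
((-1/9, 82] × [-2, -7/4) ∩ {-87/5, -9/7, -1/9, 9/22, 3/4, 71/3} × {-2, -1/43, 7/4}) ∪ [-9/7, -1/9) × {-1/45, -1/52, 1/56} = ({9/22, 3/4, 71/3} × {-2}) ∪ ([-9/7, -1/9) × {-1/45, -1/52, 1/56})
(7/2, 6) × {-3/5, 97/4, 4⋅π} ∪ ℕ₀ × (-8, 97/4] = (ℕ₀ × (-8, 97/4]) ∪ ((7/2, 6) × {-3/5, 97/4, 4⋅π})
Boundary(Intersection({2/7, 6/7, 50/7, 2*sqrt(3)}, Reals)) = {2/7, 6/7, 50/7, 2*sqrt(3)}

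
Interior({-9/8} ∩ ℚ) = ∅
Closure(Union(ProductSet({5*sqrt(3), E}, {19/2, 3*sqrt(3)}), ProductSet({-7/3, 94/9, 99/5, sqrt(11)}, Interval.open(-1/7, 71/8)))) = Union(ProductSet({5*sqrt(3), E}, {19/2, 3*sqrt(3)}), ProductSet({-7/3, 94/9, 99/5, sqrt(11)}, Interval(-1/7, 71/8)))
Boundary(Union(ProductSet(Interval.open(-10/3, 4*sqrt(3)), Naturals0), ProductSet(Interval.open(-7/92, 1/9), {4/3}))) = Union(ProductSet(Interval(-10/3, 4*sqrt(3)), Naturals0), ProductSet(Interval(-7/92, 1/9), {4/3}))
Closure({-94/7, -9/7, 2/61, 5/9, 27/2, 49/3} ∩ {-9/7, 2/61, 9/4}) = {-9/7, 2/61}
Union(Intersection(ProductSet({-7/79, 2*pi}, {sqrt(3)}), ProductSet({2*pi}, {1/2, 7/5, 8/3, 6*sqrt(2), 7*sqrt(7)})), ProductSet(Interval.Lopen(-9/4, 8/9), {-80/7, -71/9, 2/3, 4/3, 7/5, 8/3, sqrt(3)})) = ProductSet(Interval.Lopen(-9/4, 8/9), {-80/7, -71/9, 2/3, 4/3, 7/5, 8/3, sqrt(3)})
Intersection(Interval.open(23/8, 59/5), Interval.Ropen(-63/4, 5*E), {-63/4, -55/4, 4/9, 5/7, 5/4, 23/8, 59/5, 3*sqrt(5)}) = {3*sqrt(5)}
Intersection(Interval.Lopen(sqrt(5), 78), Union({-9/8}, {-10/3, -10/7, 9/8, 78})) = {78}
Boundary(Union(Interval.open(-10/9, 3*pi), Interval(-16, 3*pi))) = {-16, 3*pi}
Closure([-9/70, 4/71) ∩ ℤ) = {0}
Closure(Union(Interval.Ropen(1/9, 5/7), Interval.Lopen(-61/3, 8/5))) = Interval(-61/3, 8/5)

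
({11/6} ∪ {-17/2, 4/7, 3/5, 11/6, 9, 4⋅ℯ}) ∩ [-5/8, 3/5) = {4/7}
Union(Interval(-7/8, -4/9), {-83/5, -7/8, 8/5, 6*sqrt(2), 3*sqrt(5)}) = Union({-83/5, 8/5, 6*sqrt(2), 3*sqrt(5)}, Interval(-7/8, -4/9))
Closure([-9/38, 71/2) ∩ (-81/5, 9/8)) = [-9/38, 9/8]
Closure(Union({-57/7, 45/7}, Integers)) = Union({-57/7, 45/7}, Integers)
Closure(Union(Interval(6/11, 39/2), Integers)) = Union(Integers, Interval(6/11, 39/2))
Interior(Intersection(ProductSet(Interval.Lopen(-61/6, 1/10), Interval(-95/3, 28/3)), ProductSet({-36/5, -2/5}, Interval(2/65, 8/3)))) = EmptySet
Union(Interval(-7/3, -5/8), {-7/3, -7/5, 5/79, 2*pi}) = Union({5/79, 2*pi}, Interval(-7/3, -5/8))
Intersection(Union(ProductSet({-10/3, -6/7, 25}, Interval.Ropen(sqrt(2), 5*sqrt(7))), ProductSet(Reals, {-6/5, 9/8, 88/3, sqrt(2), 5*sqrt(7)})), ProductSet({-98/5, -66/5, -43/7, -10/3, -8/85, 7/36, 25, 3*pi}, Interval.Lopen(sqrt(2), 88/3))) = Union(ProductSet({-10/3, 25}, Interval.open(sqrt(2), 5*sqrt(7))), ProductSet({-98/5, -66/5, -43/7, -10/3, -8/85, 7/36, 25, 3*pi}, {88/3, 5*sqrt(7)}))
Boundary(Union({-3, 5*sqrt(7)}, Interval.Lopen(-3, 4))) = {-3, 4, 5*sqrt(7)}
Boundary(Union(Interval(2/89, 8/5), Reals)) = EmptySet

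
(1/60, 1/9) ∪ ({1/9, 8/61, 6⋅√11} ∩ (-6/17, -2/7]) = (1/60, 1/9)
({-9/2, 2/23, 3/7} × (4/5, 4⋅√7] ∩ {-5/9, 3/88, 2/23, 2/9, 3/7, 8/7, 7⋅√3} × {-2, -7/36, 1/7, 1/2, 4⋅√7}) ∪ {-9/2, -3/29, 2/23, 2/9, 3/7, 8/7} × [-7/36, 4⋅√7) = ({2/23, 3/7} × {4⋅√7}) ∪ ({-9/2, -3/29, 2/23, 2/9, 3/7, 8/7} × [-7/36, 4⋅√7))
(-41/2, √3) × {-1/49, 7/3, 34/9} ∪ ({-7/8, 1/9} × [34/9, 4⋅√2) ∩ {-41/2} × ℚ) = (-41/2, √3) × {-1/49, 7/3, 34/9}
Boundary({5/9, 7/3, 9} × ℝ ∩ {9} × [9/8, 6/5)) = {9} × [9/8, 6/5]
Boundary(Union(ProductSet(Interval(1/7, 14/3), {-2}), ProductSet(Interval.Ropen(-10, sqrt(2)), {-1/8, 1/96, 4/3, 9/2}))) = Union(ProductSet(Interval(-10, sqrt(2)), {-1/8, 1/96, 4/3, 9/2}), ProductSet(Interval(1/7, 14/3), {-2}))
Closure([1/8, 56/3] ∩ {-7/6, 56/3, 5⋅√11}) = {56/3, 5⋅√11}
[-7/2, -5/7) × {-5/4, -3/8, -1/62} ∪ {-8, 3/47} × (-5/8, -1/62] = ({-8, 3/47} × (-5/8, -1/62]) ∪ ([-7/2, -5/7) × {-5/4, -3/8, -1/62})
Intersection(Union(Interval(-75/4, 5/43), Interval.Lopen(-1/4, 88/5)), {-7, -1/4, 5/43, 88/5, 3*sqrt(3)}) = {-7, -1/4, 5/43, 88/5, 3*sqrt(3)}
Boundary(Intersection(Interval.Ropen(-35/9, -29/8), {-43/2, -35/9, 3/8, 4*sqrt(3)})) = {-35/9}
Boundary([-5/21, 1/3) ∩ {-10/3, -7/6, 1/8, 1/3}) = {1/8}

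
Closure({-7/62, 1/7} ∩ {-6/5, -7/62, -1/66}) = {-7/62}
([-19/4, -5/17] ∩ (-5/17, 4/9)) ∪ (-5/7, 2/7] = (-5/7, 2/7]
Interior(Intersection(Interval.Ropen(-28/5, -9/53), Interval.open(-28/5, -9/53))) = Interval.open(-28/5, -9/53)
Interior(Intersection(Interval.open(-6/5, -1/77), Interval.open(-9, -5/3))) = EmptySet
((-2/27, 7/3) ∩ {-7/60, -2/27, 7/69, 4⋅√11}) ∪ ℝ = ℝ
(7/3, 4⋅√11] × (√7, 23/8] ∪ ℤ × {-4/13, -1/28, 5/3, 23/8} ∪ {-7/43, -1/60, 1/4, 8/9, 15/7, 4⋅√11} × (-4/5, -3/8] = (ℤ × {-4/13, -1/28, 5/3, 23/8}) ∪ ({-7/43, -1/60, 1/4, 8/9, 15/7, 4⋅√11} × (-4/5, -3/8]) ∪ ((7/3, 4⋅√11] × (√7, 23/8])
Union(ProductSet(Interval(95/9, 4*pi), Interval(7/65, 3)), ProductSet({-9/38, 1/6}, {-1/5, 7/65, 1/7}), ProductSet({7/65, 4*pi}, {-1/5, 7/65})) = Union(ProductSet({-9/38, 1/6}, {-1/5, 7/65, 1/7}), ProductSet({7/65, 4*pi}, {-1/5, 7/65}), ProductSet(Interval(95/9, 4*pi), Interval(7/65, 3)))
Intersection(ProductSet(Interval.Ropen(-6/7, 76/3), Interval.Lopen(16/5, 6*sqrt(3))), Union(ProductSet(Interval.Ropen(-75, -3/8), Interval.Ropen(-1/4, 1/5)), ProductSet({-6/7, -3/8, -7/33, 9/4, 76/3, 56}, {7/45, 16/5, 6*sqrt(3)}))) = ProductSet({-6/7, -3/8, -7/33, 9/4}, {6*sqrt(3)})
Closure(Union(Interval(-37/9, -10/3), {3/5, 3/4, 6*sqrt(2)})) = Union({3/5, 3/4, 6*sqrt(2)}, Interval(-37/9, -10/3))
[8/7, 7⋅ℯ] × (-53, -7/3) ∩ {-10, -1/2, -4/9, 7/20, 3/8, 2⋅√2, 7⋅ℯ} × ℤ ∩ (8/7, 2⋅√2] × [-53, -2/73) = {2⋅√2} × {-52, -51, …, -3}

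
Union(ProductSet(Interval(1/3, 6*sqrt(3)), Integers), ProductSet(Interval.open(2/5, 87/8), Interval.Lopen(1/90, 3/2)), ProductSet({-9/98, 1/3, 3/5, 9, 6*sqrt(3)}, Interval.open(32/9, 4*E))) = Union(ProductSet({-9/98, 1/3, 3/5, 9, 6*sqrt(3)}, Interval.open(32/9, 4*E)), ProductSet(Interval(1/3, 6*sqrt(3)), Integers), ProductSet(Interval.open(2/5, 87/8), Interval.Lopen(1/90, 3/2)))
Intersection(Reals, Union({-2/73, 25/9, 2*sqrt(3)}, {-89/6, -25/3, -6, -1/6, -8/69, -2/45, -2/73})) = {-89/6, -25/3, -6, -1/6, -8/69, -2/45, -2/73, 25/9, 2*sqrt(3)}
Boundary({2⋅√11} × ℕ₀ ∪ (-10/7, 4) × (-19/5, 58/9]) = ({2⋅√11} × ℕ₀) ∪ ({-10/7, 4} × [-19/5, 58/9]) ∪ ([-10/7, 4] × {-19/5, 58/9})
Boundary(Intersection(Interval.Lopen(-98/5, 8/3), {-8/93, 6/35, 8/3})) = {-8/93, 6/35, 8/3}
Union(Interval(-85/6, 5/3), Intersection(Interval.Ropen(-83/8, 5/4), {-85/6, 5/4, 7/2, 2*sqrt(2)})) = Interval(-85/6, 5/3)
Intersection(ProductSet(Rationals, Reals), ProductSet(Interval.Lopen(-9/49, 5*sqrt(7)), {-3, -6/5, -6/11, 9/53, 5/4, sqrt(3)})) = ProductSet(Intersection(Interval.Lopen(-9/49, 5*sqrt(7)), Rationals), {-3, -6/5, -6/11, 9/53, 5/4, sqrt(3)})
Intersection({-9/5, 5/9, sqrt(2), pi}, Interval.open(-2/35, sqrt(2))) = {5/9}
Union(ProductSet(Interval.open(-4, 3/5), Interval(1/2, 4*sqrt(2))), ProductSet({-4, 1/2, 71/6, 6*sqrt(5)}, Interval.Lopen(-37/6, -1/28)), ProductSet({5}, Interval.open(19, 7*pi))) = Union(ProductSet({5}, Interval.open(19, 7*pi)), ProductSet({-4, 1/2, 71/6, 6*sqrt(5)}, Interval.Lopen(-37/6, -1/28)), ProductSet(Interval.open(-4, 3/5), Interval(1/2, 4*sqrt(2))))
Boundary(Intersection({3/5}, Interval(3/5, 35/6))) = {3/5}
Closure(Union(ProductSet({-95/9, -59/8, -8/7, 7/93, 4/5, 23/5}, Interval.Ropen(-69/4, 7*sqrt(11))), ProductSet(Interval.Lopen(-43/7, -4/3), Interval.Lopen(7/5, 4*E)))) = Union(ProductSet({-43/7, -4/3}, Interval(7/5, 4*E)), ProductSet({-95/9, -59/8, -8/7, 7/93, 4/5, 23/5}, Interval(-69/4, 7*sqrt(11))), ProductSet(Interval(-43/7, -4/3), {7/5, 4*E}), ProductSet(Interval.Lopen(-43/7, -4/3), Interval.Lopen(7/5, 4*E)))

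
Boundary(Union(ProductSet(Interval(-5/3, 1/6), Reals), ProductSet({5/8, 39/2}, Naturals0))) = Union(ProductSet({-5/3, 1/6}, Reals), ProductSet({5/8, 39/2}, Naturals0))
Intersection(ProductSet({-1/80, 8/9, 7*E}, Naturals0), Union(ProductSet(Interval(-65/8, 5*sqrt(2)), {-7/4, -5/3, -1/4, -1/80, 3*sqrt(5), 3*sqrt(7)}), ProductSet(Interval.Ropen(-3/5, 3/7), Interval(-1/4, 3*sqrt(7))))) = ProductSet({-1/80}, Range(0, 8, 1))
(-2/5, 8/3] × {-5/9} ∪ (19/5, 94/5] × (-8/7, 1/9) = ((-2/5, 8/3] × {-5/9}) ∪ ((19/5, 94/5] × (-8/7, 1/9))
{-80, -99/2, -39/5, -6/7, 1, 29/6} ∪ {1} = {-80, -99/2, -39/5, -6/7, 1, 29/6}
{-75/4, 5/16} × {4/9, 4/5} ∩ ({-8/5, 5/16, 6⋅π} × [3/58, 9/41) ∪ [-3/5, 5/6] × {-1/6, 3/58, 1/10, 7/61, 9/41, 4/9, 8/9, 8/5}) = {5/16} × {4/9}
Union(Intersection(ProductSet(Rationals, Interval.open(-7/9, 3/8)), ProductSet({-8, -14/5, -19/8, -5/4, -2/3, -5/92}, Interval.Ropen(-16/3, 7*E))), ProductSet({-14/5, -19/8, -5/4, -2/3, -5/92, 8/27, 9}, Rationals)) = Union(ProductSet({-8, -14/5, -19/8, -5/4, -2/3, -5/92}, Interval.open(-7/9, 3/8)), ProductSet({-14/5, -19/8, -5/4, -2/3, -5/92, 8/27, 9}, Rationals))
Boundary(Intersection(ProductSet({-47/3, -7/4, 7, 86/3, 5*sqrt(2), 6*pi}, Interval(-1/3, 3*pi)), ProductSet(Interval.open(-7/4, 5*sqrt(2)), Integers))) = ProductSet({7}, Range(0, 10, 1))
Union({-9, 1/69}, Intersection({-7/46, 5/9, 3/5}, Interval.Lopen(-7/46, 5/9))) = {-9, 1/69, 5/9}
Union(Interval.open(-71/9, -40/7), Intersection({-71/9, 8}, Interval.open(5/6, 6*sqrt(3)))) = Union({8}, Interval.open(-71/9, -40/7))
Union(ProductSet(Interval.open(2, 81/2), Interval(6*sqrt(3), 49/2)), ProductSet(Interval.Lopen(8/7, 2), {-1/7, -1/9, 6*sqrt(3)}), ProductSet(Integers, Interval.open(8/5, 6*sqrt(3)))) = Union(ProductSet(Integers, Interval.open(8/5, 6*sqrt(3))), ProductSet(Interval.Lopen(8/7, 2), {-1/7, -1/9, 6*sqrt(3)}), ProductSet(Interval.open(2, 81/2), Interval(6*sqrt(3), 49/2)))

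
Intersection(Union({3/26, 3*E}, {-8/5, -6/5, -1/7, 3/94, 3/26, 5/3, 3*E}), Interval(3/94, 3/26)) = {3/94, 3/26}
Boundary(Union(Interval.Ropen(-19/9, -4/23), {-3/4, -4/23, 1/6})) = {-19/9, -4/23, 1/6}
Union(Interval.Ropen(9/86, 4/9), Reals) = Interval(-oo, oo)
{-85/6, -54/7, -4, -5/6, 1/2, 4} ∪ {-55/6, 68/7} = {-85/6, -55/6, -54/7, -4, -5/6, 1/2, 4, 68/7}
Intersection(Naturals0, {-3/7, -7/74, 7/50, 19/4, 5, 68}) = {5, 68}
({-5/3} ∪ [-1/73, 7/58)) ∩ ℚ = {-5/3} ∪ (ℚ ∩ [-1/73, 7/58))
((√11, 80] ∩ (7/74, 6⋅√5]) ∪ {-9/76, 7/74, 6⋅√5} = {-9/76, 7/74} ∪ (√11, 6⋅√5]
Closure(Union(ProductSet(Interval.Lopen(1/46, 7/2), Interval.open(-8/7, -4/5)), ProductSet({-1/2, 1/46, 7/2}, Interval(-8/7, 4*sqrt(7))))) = Union(ProductSet({-1/2, 1/46, 7/2}, Interval(-8/7, 4*sqrt(7))), ProductSet(Interval(1/46, 7/2), {-8/7, -4/5}), ProductSet(Interval.Lopen(1/46, 7/2), Interval.open(-8/7, -4/5)))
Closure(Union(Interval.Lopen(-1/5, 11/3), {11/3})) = Interval(-1/5, 11/3)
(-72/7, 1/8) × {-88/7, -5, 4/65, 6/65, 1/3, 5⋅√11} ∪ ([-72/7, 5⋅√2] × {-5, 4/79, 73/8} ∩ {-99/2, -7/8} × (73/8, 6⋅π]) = (-72/7, 1/8) × {-88/7, -5, 4/65, 6/65, 1/3, 5⋅√11}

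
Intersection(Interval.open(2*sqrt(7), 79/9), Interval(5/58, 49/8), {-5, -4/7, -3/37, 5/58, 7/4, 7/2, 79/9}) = EmptySet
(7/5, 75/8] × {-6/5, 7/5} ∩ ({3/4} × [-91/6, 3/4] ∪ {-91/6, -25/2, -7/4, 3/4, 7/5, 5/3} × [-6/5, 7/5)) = {5/3} × {-6/5}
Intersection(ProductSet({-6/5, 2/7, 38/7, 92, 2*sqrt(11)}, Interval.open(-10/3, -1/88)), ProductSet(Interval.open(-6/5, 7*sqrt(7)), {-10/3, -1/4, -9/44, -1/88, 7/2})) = ProductSet({2/7, 38/7, 2*sqrt(11)}, {-1/4, -9/44})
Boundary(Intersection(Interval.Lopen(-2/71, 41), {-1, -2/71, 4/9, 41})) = {4/9, 41}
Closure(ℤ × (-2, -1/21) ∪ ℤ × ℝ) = ℤ × ℝ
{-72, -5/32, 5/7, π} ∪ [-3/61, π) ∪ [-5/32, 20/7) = {-72} ∪ [-5/32, π]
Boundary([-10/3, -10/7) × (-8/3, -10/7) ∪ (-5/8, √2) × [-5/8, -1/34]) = ({-10/3, -10/7} × [-8/3, -10/7]) ∪ ([-10/3, -10/7] × {-8/3, -10/7}) ∪ ({-5/8, √2} × [-5/8, -1/34]) ∪ ([-5/8, √2] × {-5/8, -1/34})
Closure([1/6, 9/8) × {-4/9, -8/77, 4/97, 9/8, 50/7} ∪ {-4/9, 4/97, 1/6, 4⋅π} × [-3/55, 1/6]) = ([1/6, 9/8] × {-4/9, -8/77, 4/97, 9/8, 50/7}) ∪ ({-4/9, 4/97, 1/6, 4⋅π} × [-3/55, 1/6])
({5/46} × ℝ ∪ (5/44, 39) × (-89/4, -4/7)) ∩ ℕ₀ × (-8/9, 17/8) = {1, 2, …, 38} × (-8/9, -4/7)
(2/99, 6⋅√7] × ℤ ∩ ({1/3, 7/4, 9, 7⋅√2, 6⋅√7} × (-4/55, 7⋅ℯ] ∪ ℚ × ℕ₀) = ((ℚ ∩ (2/99, 6⋅√7]) × ℕ₀) ∪ ({1/3, 7/4, 9, 7⋅√2, 6⋅√7} × {0, 1, …, 19})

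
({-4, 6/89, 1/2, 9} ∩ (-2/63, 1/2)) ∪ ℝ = ℝ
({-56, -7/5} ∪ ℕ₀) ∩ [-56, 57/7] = {-56, -7/5} ∪ {0, 1, …, 8}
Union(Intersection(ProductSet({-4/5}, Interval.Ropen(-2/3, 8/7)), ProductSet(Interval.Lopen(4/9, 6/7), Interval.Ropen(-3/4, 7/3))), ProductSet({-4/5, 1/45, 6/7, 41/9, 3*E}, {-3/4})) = ProductSet({-4/5, 1/45, 6/7, 41/9, 3*E}, {-3/4})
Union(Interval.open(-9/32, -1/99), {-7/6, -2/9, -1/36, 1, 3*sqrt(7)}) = Union({-7/6, 1, 3*sqrt(7)}, Interval.open(-9/32, -1/99))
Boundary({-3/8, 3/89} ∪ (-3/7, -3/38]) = {-3/7, -3/38, 3/89}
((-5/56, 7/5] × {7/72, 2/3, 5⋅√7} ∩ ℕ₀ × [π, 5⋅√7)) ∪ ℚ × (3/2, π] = ℚ × (3/2, π]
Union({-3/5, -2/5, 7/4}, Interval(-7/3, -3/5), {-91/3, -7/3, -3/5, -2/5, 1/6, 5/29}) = Union({-91/3, -2/5, 1/6, 5/29, 7/4}, Interval(-7/3, -3/5))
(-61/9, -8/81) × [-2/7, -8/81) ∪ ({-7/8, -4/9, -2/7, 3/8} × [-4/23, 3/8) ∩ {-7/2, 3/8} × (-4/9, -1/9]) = ({3/8} × [-4/23, -1/9]) ∪ ((-61/9, -8/81) × [-2/7, -8/81))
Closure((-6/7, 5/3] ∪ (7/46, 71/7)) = [-6/7, 71/7]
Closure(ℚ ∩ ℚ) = ℝ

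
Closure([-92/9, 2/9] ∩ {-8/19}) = {-8/19}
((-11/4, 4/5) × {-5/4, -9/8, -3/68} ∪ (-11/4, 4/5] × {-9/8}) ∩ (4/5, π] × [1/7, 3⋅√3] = ∅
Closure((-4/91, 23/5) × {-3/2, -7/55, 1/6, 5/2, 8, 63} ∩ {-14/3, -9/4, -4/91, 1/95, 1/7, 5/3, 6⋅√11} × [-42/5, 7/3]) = {1/95, 1/7, 5/3} × {-3/2, -7/55, 1/6}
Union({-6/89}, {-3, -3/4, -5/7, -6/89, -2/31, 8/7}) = {-3, -3/4, -5/7, -6/89, -2/31, 8/7}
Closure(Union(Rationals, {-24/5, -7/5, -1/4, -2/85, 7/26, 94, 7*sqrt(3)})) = Reals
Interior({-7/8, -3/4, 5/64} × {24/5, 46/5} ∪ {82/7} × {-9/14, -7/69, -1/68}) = ∅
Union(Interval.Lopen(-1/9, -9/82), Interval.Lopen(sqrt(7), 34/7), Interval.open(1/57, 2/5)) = Union(Interval.Lopen(-1/9, -9/82), Interval.open(1/57, 2/5), Interval.Lopen(sqrt(7), 34/7))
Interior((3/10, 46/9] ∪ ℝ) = (-∞, ∞)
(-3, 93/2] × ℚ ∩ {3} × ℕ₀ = {3} × ℕ₀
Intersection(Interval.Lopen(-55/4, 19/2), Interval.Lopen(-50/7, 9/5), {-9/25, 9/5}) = {-9/25, 9/5}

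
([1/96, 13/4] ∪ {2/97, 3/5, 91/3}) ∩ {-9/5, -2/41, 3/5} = {3/5}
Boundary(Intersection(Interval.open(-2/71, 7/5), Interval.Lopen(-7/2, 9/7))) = {-2/71, 9/7}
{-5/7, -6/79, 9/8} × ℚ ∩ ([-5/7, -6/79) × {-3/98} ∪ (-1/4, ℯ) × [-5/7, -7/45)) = ({-5/7} × {-3/98}) ∪ ({-6/79, 9/8} × (ℚ ∩ [-5/7, -7/45)))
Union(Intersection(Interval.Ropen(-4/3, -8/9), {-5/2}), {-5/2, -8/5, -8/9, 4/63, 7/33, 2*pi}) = {-5/2, -8/5, -8/9, 4/63, 7/33, 2*pi}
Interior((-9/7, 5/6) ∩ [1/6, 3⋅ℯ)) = (1/6, 5/6)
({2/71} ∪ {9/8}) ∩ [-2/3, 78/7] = {2/71, 9/8}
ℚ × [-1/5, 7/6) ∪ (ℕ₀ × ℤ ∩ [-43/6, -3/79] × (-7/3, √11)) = ℚ × [-1/5, 7/6)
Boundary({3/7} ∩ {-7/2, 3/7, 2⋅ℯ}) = {3/7}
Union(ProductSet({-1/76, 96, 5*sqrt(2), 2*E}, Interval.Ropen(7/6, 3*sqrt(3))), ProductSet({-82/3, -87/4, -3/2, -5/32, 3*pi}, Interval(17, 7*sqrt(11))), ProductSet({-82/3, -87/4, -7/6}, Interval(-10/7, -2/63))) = Union(ProductSet({-82/3, -87/4, -7/6}, Interval(-10/7, -2/63)), ProductSet({-1/76, 96, 5*sqrt(2), 2*E}, Interval.Ropen(7/6, 3*sqrt(3))), ProductSet({-82/3, -87/4, -3/2, -5/32, 3*pi}, Interval(17, 7*sqrt(11))))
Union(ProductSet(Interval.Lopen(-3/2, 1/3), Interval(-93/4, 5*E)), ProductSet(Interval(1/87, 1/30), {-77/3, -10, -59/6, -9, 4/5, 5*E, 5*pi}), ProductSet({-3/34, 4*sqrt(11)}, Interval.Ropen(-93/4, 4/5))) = Union(ProductSet({-3/34, 4*sqrt(11)}, Interval.Ropen(-93/4, 4/5)), ProductSet(Interval.Lopen(-3/2, 1/3), Interval(-93/4, 5*E)), ProductSet(Interval(1/87, 1/30), {-77/3, -10, -59/6, -9, 4/5, 5*E, 5*pi}))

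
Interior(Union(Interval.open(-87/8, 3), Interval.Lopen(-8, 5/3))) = Interval.open(-87/8, 3)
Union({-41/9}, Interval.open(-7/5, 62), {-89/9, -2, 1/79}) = Union({-89/9, -41/9, -2}, Interval.open(-7/5, 62))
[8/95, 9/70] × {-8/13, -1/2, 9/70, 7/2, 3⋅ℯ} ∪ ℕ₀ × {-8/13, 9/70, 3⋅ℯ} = (ℕ₀ × {-8/13, 9/70, 3⋅ℯ}) ∪ ([8/95, 9/70] × {-8/13, -1/2, 9/70, 7/2, 3⋅ℯ})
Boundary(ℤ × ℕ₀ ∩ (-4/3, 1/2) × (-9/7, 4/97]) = {-1, 0} × {0}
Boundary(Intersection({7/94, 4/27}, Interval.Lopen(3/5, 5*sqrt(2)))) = EmptySet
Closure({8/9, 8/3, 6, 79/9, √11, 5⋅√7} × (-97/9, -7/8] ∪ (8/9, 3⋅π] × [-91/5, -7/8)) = ({8/9, 3⋅π} × [-91/5, -7/8]) ∪ ([8/9, 3⋅π] × {-91/5, -7/8}) ∪ ({8/9, 5⋅√7} × [-97/9, -7/8]) ∪ ((8/9, 3⋅π] × [-91/5, -7/8)) ∪ ({8/9, 8/3, 6, 79/9, √11, 5⋅√7} × (-97/9, -7/8])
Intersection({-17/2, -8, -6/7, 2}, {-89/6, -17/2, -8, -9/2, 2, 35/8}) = {-17/2, -8, 2}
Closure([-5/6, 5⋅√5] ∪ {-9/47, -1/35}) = [-5/6, 5⋅√5]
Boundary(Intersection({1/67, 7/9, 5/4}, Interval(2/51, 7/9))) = {7/9}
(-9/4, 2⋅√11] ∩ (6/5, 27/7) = (6/5, 27/7)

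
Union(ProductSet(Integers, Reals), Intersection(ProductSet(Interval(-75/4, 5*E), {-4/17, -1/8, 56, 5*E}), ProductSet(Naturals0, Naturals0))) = ProductSet(Integers, Reals)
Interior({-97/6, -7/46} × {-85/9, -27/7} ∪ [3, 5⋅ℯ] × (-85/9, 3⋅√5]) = (3, 5⋅ℯ) × (-85/9, 3⋅√5)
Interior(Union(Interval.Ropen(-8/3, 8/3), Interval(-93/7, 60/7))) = Interval.open(-93/7, 60/7)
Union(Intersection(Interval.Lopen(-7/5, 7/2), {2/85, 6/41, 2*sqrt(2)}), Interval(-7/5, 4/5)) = Union({2*sqrt(2)}, Interval(-7/5, 4/5))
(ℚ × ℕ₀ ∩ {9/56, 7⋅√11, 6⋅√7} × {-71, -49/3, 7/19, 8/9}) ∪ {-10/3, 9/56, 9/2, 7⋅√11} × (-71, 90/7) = {-10/3, 9/56, 9/2, 7⋅√11} × (-71, 90/7)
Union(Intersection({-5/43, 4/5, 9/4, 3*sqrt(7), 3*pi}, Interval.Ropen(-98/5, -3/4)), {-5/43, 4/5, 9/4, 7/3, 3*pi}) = {-5/43, 4/5, 9/4, 7/3, 3*pi}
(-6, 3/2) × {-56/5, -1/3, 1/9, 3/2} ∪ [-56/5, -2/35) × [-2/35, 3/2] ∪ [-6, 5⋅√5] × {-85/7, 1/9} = ([-56/5, -2/35) × [-2/35, 3/2]) ∪ ((-6, 3/2) × {-56/5, -1/3, 1/9, 3/2}) ∪ ([-6, 5⋅√5] × {-85/7, 1/9})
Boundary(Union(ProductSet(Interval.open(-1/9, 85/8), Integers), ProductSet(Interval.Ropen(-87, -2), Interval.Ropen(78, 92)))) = Union(ProductSet({-87, -2}, Interval(78, 92)), ProductSet(Interval(-87, -2), {78, 92}), ProductSet(Interval(-1/9, 85/8), Integers))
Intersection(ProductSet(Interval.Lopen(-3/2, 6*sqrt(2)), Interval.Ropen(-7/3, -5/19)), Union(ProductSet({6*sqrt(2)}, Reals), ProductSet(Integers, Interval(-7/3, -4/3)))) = Union(ProductSet({6*sqrt(2)}, Interval.Ropen(-7/3, -5/19)), ProductSet(Range(-1, 9, 1), Interval(-7/3, -4/3)))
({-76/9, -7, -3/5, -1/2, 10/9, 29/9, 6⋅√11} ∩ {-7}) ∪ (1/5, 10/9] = {-7} ∪ (1/5, 10/9]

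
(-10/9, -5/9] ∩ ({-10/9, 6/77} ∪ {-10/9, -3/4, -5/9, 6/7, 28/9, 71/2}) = {-3/4, -5/9}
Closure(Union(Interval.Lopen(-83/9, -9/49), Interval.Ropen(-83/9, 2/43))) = Interval(-83/9, 2/43)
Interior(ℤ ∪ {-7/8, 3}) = ∅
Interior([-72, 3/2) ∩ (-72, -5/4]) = (-72, -5/4)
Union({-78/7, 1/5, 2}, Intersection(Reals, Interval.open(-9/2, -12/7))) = Union({-78/7, 1/5, 2}, Interval.open(-9/2, -12/7))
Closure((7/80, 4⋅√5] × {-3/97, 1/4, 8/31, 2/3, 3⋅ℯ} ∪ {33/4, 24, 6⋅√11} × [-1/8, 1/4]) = ({33/4, 24, 6⋅√11} × [-1/8, 1/4]) ∪ ([7/80, 4⋅√5] × {-3/97, 1/4, 8/31, 2/3, 3⋅ℯ})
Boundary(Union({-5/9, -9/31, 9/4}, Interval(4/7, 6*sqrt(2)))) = {-5/9, -9/31, 4/7, 6*sqrt(2)}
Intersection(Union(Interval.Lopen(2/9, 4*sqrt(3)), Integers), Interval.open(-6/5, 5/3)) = Union(Interval.open(2/9, 5/3), Range(-1, 2, 1))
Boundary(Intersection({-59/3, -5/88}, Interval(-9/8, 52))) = {-5/88}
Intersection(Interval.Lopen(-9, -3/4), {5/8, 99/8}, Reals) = EmptySet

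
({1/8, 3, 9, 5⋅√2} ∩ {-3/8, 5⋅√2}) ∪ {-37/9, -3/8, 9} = {-37/9, -3/8, 9, 5⋅√2}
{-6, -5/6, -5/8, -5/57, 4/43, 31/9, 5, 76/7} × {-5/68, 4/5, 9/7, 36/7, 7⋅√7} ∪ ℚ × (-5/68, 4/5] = (ℚ × (-5/68, 4/5]) ∪ ({-6, -5/6, -5/8, -5/57, 4/43, 31/9, 5, 76/7} × {-5/68, 4/5, 9/7, 36/7, 7⋅√7})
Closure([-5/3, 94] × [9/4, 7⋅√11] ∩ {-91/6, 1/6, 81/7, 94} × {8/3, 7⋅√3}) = {1/6, 81/7, 94} × {8/3, 7⋅√3}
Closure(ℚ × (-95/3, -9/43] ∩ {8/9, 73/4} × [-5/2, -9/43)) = {8/9, 73/4} × [-5/2, -9/43]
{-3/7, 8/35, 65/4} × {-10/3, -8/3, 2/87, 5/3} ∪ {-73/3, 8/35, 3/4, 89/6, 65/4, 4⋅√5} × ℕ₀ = ({-3/7, 8/35, 65/4} × {-10/3, -8/3, 2/87, 5/3}) ∪ ({-73/3, 8/35, 3/4, 89/6, 65/4, 4⋅√5} × ℕ₀)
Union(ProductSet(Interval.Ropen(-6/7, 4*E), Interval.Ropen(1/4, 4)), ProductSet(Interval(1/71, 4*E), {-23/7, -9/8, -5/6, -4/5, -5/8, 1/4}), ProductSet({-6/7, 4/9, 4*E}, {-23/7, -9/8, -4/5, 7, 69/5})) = Union(ProductSet({-6/7, 4/9, 4*E}, {-23/7, -9/8, -4/5, 7, 69/5}), ProductSet(Interval.Ropen(-6/7, 4*E), Interval.Ropen(1/4, 4)), ProductSet(Interval(1/71, 4*E), {-23/7, -9/8, -5/6, -4/5, -5/8, 1/4}))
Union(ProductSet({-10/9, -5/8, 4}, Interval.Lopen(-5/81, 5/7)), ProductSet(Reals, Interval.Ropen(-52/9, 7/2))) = ProductSet(Reals, Interval.Ropen(-52/9, 7/2))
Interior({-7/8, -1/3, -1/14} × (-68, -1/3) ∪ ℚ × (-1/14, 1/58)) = ∅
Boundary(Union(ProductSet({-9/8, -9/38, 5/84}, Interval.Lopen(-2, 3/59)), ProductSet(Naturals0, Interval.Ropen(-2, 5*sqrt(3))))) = Union(ProductSet({-9/8, -9/38, 5/84}, Interval(-2, 3/59)), ProductSet(Naturals0, Interval(-2, 5*sqrt(3))))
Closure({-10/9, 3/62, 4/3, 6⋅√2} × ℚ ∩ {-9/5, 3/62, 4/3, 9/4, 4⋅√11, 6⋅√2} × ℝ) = {3/62, 4/3, 6⋅√2} × ℝ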